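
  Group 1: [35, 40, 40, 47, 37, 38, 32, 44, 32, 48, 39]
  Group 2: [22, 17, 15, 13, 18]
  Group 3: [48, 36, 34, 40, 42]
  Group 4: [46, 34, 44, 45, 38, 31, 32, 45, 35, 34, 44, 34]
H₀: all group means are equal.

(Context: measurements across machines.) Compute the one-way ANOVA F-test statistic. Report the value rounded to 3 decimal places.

test statistic = 24.195

Group means [39.27, 17.00, 40.00, 38.50], grand mean 35.727
SSB = Σnᵢ(x̄ᵢ−x̄)² = 2075.364; SSW = ΣΣ(x−x̄ᵢ)² = 829.182
MSB = 2075.364/3 = 691.7879; MSW = 829.182/29 = 28.5925
F = MSB/MSW = 24.1948
df = (3, 29)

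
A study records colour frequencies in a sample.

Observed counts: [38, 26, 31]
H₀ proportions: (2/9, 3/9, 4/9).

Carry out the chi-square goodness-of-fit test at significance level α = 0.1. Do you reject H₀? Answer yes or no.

reject H₀: yes

n = 95; E_i = n·p_i = [21.11, 31.67, 42.22]
χ² = (38−21.11)²/21.11 + (26−31.67)²/31.67 + (31−42.22)²/42.22 = 17.5079
df = 2
p-value (upper-tail) = 0.00016
At α=0.1: p < α → reject H₀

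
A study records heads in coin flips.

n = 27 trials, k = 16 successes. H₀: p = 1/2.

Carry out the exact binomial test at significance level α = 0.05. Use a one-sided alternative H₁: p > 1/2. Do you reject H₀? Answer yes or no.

Exact binomial: n=27, k=16, p₀=1/2=0.5000
P(X≥16) from Σ C(n,i)·p₀^i·(1−p₀)^(n−i)
p-value (one-sided, H₁ greater) = 0.22103
At α=0.05: p ≥ α → fail to reject H₀

reject H₀: no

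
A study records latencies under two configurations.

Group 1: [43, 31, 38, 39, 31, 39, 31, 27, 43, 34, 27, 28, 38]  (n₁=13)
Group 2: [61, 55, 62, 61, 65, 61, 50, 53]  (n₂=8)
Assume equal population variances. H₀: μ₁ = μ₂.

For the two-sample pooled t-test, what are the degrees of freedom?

degrees of freedom = 19

df = n₁ + n₂ − 2 = 13 + 8 − 2 = 19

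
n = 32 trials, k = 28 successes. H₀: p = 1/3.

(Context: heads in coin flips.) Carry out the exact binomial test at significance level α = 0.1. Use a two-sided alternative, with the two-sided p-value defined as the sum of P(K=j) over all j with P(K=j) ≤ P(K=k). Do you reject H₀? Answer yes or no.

reject H₀: yes

Exact binomial: n=32, k=28, p₀=1/3=0.3333
P(X=j) = C(n,j)·p₀^j·(1−p₀)^(n−j); p = Σ P(X=j) over j with P(X=j) ≤ P(X=28)
p-value (two-sided) = 0.00000
At α=0.1: p < α → reject H₀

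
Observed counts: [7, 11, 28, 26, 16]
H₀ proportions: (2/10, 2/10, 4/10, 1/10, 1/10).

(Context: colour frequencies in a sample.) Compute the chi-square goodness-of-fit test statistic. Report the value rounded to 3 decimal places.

test statistic = 49.841

n = 88; E_i = n·p_i = [17.60, 17.60, 35.20, 8.80, 8.80]
χ² = (7−17.60)²/17.60 + (11−17.60)²/17.60 + (28−35.20)²/35.20 + (26−8.80)²/8.80 + (16−8.80)²/8.80 = 49.8409
df = 4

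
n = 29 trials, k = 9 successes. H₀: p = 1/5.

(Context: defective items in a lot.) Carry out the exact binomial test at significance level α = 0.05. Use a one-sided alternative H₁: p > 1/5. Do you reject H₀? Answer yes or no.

Exact binomial: n=29, k=9, p₀=1/5=0.2000
P(X≥9) from Σ C(n,i)·p₀^i·(1−p₀)^(n−i)
p-value (one-sided, H₁ greater) = 0.10838
At α=0.05: p ≥ α → fail to reject H₀

reject H₀: no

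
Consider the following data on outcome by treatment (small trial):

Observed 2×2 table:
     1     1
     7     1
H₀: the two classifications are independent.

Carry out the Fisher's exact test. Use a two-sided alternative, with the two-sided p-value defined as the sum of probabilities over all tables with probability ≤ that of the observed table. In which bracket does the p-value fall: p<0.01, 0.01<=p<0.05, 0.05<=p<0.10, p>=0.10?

Margins: r₁=2, r₂=8, c₁=8, c₂=2, n=10
p_obs = C(2,1)·C(8,7)/C(10,8); sum pmf over tables with pmf ≤ p_obs
p-value (two-sided) = 0.37778
→ bracket: p>=0.10

p-value bracket: p>=0.10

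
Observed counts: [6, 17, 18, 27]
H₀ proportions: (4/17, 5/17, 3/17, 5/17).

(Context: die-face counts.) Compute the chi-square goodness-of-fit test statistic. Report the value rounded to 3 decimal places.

n = 68; E_i = n·p_i = [16.00, 20.00, 12.00, 20.00]
χ² = (6−16.00)²/16.00 + (17−20.00)²/20.00 + (18−12.00)²/12.00 + (27−20.00)²/20.00 = 12.1500
df = 3

test statistic = 12.150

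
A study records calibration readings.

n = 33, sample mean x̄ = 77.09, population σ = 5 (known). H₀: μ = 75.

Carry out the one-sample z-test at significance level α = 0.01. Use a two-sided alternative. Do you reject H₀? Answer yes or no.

SE = σ/√n = 5/√33 = 0.8704
z = (x̄−μ₀)/SE = (77.09−75)/0.8704 = 2.4012
p-value (two-sided) = 0.01634
At α=0.01: p ≥ α → fail to reject H₀

reject H₀: no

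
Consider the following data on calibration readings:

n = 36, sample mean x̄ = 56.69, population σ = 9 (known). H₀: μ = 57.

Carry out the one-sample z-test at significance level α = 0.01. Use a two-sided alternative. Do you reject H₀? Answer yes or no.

reject H₀: no

SE = σ/√n = 9/√36 = 1.5000
z = (x̄−μ₀)/SE = (56.69−57)/1.5000 = -0.2067
p-value (two-sided) = 0.83627
At α=0.01: p ≥ α → fail to reject H₀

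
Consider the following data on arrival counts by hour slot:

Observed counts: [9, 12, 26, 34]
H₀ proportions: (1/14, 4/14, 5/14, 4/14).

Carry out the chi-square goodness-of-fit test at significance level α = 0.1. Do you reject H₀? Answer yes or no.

reject H₀: yes

n = 81; E_i = n·p_i = [5.79, 23.14, 28.93, 23.14]
χ² = (9−5.79)²/5.79 + (12−23.14)²/23.14 + (26−28.93)²/28.93 + (34−23.14)²/23.14 = 12.5407
df = 3
p-value (upper-tail) = 0.00574
At α=0.1: p < α → reject H₀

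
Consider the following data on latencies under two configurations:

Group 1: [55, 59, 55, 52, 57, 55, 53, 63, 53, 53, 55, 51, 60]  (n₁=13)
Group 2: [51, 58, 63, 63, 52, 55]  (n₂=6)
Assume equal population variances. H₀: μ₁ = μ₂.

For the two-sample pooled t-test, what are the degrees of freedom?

df = n₁ + n₂ − 2 = 13 + 6 − 2 = 17

degrees of freedom = 17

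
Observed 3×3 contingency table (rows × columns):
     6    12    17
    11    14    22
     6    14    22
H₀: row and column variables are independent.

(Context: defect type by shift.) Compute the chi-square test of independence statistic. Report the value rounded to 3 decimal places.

test statistic = 1.339

Row totals [35, 47, 42], col totals [23, 40, 61], n=124
χ² = (6−6.49)²/6.49 + (12−11.29)²/11.29 + (17−17.22)²/17.22 + (11−8.72)²/8.72 + (14−15.16)²/15.16 + (22−23.12)²/23.12 + (6−7.79)²/7.79 + (14−13.55)²/13.55 + (22−20.66)²/20.66 = 1.3387
df = 4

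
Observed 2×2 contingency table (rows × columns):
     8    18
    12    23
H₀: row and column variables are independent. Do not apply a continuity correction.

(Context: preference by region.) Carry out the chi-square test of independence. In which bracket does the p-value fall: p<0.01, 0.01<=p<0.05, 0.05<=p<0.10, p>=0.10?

Row totals [26, 35], col totals [20, 41], n=61
χ² = (8−8.52)²/8.52 + (18−17.48)²/17.48 + (12−11.48)²/11.48 + (23−23.52)²/23.52 = 0.0837
df = 1
p-value (upper-tail) = 0.77233
→ bracket: p>=0.10

p-value bracket: p>=0.10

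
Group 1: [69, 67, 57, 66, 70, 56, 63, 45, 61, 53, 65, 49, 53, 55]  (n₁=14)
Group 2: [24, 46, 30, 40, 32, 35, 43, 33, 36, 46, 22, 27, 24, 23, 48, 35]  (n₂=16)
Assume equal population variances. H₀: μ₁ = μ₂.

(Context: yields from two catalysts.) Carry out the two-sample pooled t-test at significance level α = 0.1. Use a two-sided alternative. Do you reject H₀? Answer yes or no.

x̄₁=59.214, s₁=7.777, n₁=14
x̄₂=34.000, s₂=8.725, n₂=16
s_p² = [13·7.777² + 15·8.725²]/28 = 68.8699
SE = √(s_p²·(1/14+1/16)) = 3.0370
t = (59.214−34.000)/3.0370 = 8.3022
df = 28
p-value (two-sided) = 0.00000
At α=0.1: p < α → reject H₀

reject H₀: yes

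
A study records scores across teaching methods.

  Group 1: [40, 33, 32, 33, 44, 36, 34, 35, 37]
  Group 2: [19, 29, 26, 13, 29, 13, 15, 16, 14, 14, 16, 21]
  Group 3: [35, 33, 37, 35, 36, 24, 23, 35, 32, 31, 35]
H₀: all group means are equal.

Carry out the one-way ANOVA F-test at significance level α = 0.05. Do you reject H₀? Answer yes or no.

reject H₀: yes

Group means [36.00, 18.75, 32.36], grand mean 28.281
SSB = Σnᵢ(x̄ᵢ−x̄)² = 1809.673; SSW = ΣΣ(x−x̄ᵢ)² = 750.795
MSB = 1809.673/2 = 904.8366; MSW = 750.795/29 = 25.8895
F = MSB/MSW = 34.9499
df = (2, 29)
p-value (upper-tail) = 0.00000
At α=0.05: p < α → reject H₀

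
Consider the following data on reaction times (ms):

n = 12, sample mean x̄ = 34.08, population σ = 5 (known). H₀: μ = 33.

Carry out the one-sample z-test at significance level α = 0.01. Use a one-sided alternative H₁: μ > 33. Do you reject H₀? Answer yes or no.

SE = σ/√n = 5/√12 = 1.4434
z = (x̄−μ₀)/SE = (34.08−33)/1.4434 = 0.7482
p-value (one-sided, H₁ greater) = 0.22716
At α=0.01: p ≥ α → fail to reject H₀

reject H₀: no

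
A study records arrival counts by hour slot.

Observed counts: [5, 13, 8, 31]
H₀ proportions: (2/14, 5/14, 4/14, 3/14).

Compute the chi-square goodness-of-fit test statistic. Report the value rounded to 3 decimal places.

test statistic = 36.980

n = 57; E_i = n·p_i = [8.14, 20.36, 16.29, 12.21]
χ² = (5−8.14)²/8.14 + (13−20.36)²/20.36 + (8−16.29)²/16.29 + (31−12.21)²/12.21 = 36.9801
df = 3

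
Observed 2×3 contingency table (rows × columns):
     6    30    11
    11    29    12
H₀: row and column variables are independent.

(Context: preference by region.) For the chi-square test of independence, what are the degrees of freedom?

df = (r−1)(c−1) = (2−1)·(3−1) = 2

degrees of freedom = 2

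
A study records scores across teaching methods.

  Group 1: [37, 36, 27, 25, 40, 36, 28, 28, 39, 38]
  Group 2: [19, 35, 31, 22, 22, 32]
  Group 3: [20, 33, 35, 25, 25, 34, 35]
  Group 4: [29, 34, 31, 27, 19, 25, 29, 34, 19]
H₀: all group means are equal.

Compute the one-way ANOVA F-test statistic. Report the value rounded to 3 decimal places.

Group means [33.40, 26.83, 29.57, 27.44], grand mean 29.656
SSB = Σnᵢ(x̄ᵢ−x̄)² = 232.049; SSW = ΣΣ(x−x̄ᵢ)² = 987.170
MSB = 232.049/3 = 77.3496; MSW = 987.170/28 = 35.2561
F = MSB/MSW = 2.1939
df = (3, 28)

test statistic = 2.194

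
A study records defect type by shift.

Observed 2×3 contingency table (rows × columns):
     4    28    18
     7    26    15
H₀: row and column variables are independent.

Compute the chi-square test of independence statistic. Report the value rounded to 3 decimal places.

test statistic = 1.125

Row totals [50, 48], col totals [11, 54, 33], n=98
χ² = (4−5.61)²/5.61 + (28−27.55)²/27.55 + (18−16.84)²/16.84 + (7−5.39)²/5.39 + (26−26.45)²/26.45 + (15−16.16)²/16.16 = 1.1246
df = 2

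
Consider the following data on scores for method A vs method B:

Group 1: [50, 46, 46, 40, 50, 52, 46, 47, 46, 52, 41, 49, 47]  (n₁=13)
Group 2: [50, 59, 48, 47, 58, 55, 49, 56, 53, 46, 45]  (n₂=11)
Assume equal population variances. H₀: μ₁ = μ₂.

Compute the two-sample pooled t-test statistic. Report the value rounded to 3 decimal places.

x̄₁=47.077, s₁=3.662, n₁=13
x̄₂=51.455, s₂=4.967, n₂=11
s_p² = [12·3.662² + 10·4.967²]/22 = 18.5296
SE = √(s_p²·(1/13+1/11)) = 1.7635
t = (47.077−51.455)/1.7635 = -2.4824
df = 22

test statistic = -2.482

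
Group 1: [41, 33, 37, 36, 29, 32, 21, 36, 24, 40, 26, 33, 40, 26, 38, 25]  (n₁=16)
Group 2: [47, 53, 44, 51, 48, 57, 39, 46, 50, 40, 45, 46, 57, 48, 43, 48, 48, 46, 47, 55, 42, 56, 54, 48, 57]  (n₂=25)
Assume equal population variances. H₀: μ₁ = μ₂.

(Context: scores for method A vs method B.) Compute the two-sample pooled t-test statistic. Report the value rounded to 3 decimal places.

test statistic = -8.868

x̄₁=32.312, s₁=6.416, n₁=16
x̄₂=48.600, s₂=5.268, n₂=25
s_p² = [15·6.416² + 24·5.268²]/39 = 32.9087
SE = √(s_p²·(1/16+1/25)) = 1.8366
t = (32.312−48.600)/1.8366 = -8.8682
df = 39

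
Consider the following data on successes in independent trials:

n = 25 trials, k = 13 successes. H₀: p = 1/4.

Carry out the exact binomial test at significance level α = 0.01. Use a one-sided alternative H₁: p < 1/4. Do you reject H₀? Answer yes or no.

reject H₀: no

Exact binomial: n=25, k=13, p₀=1/4=0.2500
P(X≤13) from Σ C(n,i)·p₀^i·(1−p₀)^(n−i)
p-value (one-sided, H₁ less) = 0.99908
At α=0.01: p ≥ α → fail to reject H₀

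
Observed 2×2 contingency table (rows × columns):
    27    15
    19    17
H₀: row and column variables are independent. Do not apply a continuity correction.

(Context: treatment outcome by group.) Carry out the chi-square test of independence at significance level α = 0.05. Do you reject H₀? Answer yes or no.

Row totals [42, 36], col totals [46, 32], n=78
χ² = (27−24.77)²/24.77 + (15−17.23)²/17.23 + (19−21.23)²/21.23 + (17−14.77)²/14.77 = 1.0610
df = 1
p-value (upper-tail) = 0.30298
At α=0.05: p ≥ α → fail to reject H₀

reject H₀: no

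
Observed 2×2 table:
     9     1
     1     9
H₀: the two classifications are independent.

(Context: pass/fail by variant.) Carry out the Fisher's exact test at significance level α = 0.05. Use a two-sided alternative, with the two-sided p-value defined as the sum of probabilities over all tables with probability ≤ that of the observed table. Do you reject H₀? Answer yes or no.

Margins: r₁=10, r₂=10, c₁=10, c₂=10, n=20
p_obs = C(10,9)·C(10,1)/C(20,10); sum pmf over tables with pmf ≤ p_obs
p-value (two-sided) = 0.00109
At α=0.05: p < α → reject H₀

reject H₀: yes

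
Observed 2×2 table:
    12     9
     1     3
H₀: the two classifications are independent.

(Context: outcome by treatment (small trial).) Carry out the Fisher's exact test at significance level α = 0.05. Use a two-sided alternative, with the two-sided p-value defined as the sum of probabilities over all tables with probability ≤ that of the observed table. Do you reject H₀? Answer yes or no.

Margins: r₁=21, r₂=4, c₁=13, c₂=12, n=25
p_obs = C(21,12)·C(4,1)/C(25,13); sum pmf over tables with pmf ≤ p_obs
p-value (two-sided) = 0.32174
At α=0.05: p ≥ α → fail to reject H₀

reject H₀: no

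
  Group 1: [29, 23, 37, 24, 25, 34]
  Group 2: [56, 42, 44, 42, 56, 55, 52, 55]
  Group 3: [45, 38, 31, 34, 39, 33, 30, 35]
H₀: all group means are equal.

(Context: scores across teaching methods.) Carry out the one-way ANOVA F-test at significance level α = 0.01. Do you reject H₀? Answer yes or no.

Group means [28.67, 50.25, 35.62], grand mean 39.045
SSB = Σnᵢ(x̄ᵢ−x̄)² = 1744.246; SSW = ΣΣ(x−x̄ᵢ)² = 622.708
MSB = 1744.246/2 = 872.1231; MSW = 622.708/19 = 32.7741
F = MSB/MSW = 26.6101
df = (2, 19)
p-value (upper-tail) = 0.00000
At α=0.01: p < α → reject H₀

reject H₀: yes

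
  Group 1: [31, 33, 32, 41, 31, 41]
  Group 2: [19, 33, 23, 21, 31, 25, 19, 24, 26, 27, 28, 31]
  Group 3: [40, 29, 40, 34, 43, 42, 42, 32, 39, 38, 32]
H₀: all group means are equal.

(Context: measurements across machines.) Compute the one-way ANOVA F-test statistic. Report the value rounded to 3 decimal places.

test statistic = 19.039

Group means [34.83, 25.58, 37.36], grand mean 31.966
SSB = Σnᵢ(x̄ᵢ−x̄)² = 858.670; SSW = ΣΣ(x−x̄ᵢ)² = 586.295
MSB = 858.670/2 = 429.3350; MSW = 586.295/26 = 22.5498
F = MSB/MSW = 19.0394
df = (2, 26)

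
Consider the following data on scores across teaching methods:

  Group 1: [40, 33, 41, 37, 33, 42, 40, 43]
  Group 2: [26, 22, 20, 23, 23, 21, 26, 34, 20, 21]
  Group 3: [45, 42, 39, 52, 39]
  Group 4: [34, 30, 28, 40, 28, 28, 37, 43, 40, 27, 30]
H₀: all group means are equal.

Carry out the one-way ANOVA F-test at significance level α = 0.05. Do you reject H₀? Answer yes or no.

reject H₀: yes

Group means [38.62, 23.60, 43.40, 33.18], grand mean 33.147
SSB = Σnᵢ(x̄ᵢ−x̄)² = 1677.153; SSW = ΣΣ(x−x̄ᵢ)² = 729.111
MSB = 1677.153/3 = 559.0511; MSW = 729.111/30 = 24.3037
F = MSB/MSW = 23.0027
df = (3, 30)
p-value (upper-tail) = 0.00000
At α=0.05: p < α → reject H₀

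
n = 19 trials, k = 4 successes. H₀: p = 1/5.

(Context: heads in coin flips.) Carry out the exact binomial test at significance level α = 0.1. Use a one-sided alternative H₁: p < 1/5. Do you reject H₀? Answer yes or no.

Exact binomial: n=19, k=4, p₀=1/5=0.2000
P(X≤4) from Σ C(n,i)·p₀^i·(1−p₀)^(n−i)
p-value (one-sided, H₁ less) = 0.67329
At α=0.1: p ≥ α → fail to reject H₀

reject H₀: no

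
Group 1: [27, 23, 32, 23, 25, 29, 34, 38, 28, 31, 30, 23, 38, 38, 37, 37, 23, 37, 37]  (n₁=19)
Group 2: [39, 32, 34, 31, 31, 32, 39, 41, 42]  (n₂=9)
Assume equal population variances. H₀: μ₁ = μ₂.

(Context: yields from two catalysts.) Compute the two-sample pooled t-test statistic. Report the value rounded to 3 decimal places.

test statistic = -2.073

x̄₁=31.053, s₁=5.883, n₁=19
x̄₂=35.667, s₂=4.528, n₂=9
s_p² = [18·5.883² + 8·4.528²]/26 = 30.2672
SE = √(s_p²·(1/19+1/9)) = 2.2262
t = (31.053−35.667)/2.2262 = -2.0726
df = 26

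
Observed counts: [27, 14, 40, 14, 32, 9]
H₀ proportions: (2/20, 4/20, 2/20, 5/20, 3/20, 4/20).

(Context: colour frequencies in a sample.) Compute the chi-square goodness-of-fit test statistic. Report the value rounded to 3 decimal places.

n = 136; E_i = n·p_i = [13.60, 27.20, 13.60, 34.00, 20.40, 27.20]
χ² = (27−13.60)²/13.60 + (14−27.20)²/27.20 + (40−13.60)²/13.60 + (14−34.00)²/34.00 + (32−20.40)²/20.40 + (9−27.20)²/27.20 = 101.3946
df = 5

test statistic = 101.395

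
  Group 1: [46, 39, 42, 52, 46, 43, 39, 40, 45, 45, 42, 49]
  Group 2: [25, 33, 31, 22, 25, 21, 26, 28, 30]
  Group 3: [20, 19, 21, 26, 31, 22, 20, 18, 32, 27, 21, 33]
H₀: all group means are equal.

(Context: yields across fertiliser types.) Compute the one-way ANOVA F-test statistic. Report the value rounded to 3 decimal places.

test statistic = 64.798

Group means [44.00, 26.78, 24.17], grand mean 32.091
SSB = Σnᵢ(x̄ᵢ−x̄)² = 2709.505; SSW = ΣΣ(x−x̄ᵢ)² = 627.222
MSB = 2709.505/2 = 1354.7525; MSW = 627.222/30 = 20.9074
F = MSB/MSW = 64.7977
df = (2, 30)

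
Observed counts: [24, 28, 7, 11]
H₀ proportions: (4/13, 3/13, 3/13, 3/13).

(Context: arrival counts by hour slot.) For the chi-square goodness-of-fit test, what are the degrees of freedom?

degrees of freedom = 3

df = k − 1 = 4 − 1 = 3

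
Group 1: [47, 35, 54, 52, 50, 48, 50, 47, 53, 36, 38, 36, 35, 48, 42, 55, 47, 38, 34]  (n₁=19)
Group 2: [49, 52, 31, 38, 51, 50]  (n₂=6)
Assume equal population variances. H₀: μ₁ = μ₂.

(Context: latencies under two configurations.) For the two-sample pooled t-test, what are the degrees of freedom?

df = n₁ + n₂ − 2 = 19 + 6 − 2 = 23

degrees of freedom = 23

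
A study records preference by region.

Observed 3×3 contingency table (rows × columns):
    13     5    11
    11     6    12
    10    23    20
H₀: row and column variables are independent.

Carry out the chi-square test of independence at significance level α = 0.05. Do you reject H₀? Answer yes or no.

Row totals [29, 29, 53], col totals [34, 34, 43], n=111
χ² = (13−8.88)²/8.88 + (5−8.88)²/8.88 + (11−11.23)²/11.23 + (11−8.88)²/8.88 + (6−8.88)²/8.88 + (12−11.23)²/11.23 + (10−16.23)²/16.23 + (23−16.23)²/16.23 + (20−20.53)²/20.53 = 10.3303
df = 4
p-value (upper-tail) = 0.03522
At α=0.05: p < α → reject H₀

reject H₀: yes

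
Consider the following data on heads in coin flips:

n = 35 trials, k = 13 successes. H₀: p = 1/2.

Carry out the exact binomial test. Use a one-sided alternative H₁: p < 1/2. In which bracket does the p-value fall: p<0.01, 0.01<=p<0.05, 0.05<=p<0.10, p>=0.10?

Exact binomial: n=35, k=13, p₀=1/2=0.5000
P(X≤13) from Σ C(n,i)·p₀^i·(1−p₀)^(n−i)
p-value (one-sided, H₁ less) = 0.08773
→ bracket: 0.05<=p<0.10

p-value bracket: 0.05<=p<0.10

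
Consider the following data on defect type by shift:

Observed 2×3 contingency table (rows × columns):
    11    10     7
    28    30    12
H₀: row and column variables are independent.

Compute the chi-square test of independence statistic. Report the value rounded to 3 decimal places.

test statistic = 0.889

Row totals [28, 70], col totals [39, 40, 19], n=98
χ² = (11−11.14)²/11.14 + (10−11.43)²/11.43 + (7−5.43)²/5.43 + (28−27.86)²/27.86 + (30−28.57)²/28.57 + (12−13.57)²/13.57 = 0.8894
df = 2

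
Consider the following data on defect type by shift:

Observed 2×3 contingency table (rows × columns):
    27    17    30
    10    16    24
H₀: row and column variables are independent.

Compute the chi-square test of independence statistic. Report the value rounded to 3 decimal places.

Row totals [74, 50], col totals [37, 33, 54], n=124
χ² = (27−22.08)²/22.08 + (17−19.69)²/19.69 + (30−32.23)²/32.23 + (10−14.92)²/14.92 + (16−13.31)²/13.31 + (24−21.77)²/21.77 = 4.0129
df = 2

test statistic = 4.013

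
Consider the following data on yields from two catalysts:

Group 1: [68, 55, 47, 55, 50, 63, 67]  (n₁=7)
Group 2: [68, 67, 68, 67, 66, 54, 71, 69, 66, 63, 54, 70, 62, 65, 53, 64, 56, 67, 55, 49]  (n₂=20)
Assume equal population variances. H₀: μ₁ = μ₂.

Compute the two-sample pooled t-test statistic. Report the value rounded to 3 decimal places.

x̄₁=57.857, s₁=8.255, n₁=7
x̄₂=62.700, s₂=6.650, n₂=20
s_p² = [6·8.255² + 19·6.650²]/25 = 49.9623
SE = √(s_p²·(1/7+1/20)) = 3.1041
t = (57.857−62.700)/3.1041 = -1.5601
df = 25

test statistic = -1.560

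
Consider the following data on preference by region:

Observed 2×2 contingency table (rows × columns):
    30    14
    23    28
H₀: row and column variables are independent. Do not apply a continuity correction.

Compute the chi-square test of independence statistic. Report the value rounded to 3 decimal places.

Row totals [44, 51], col totals [53, 42], n=95
χ² = (30−24.55)²/24.55 + (14−19.45)²/19.45 + (23−28.45)²/28.45 + (28−22.55)²/22.55 = 5.1031
df = 1

test statistic = 5.103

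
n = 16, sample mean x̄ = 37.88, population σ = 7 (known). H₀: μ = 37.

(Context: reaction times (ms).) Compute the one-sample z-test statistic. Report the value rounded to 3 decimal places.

SE = σ/√n = 7/√16 = 1.7500
z = (x̄−μ₀)/SE = (37.88−37)/1.7500 = 0.5029

test statistic = 0.503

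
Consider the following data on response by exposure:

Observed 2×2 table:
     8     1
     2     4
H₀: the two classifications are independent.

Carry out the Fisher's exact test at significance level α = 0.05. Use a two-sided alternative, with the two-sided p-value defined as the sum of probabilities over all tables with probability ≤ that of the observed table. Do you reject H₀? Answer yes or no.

Margins: r₁=9, r₂=6, c₁=10, c₂=5, n=15
p_obs = C(9,8)·C(6,2)/C(15,10); sum pmf over tables with pmf ≤ p_obs
p-value (two-sided) = 0.08891
At α=0.05: p ≥ α → fail to reject H₀

reject H₀: no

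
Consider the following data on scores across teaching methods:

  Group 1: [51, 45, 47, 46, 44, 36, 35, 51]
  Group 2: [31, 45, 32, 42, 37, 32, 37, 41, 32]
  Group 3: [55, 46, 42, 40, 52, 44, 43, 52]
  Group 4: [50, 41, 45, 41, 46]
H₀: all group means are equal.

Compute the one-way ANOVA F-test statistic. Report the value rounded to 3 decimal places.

test statistic = 5.984

Group means [44.38, 36.56, 46.75, 44.60], grand mean 42.700
SSB = Σnᵢ(x̄ᵢ−x̄)² = 511.503; SSW = ΣΣ(x−x̄ᵢ)² = 740.797
MSB = 511.503/3 = 170.5009; MSW = 740.797/26 = 28.4922
F = MSB/MSW = 5.9841
df = (3, 26)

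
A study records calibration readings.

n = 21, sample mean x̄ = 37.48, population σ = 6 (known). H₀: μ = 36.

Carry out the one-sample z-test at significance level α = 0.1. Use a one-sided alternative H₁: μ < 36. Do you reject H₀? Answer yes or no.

SE = σ/√n = 6/√21 = 1.3093
z = (x̄−μ₀)/SE = (37.48−36)/1.3093 = 1.1304
p-value (one-sided, H₁ less) = 0.87084
At α=0.1: p ≥ α → fail to reject H₀

reject H₀: no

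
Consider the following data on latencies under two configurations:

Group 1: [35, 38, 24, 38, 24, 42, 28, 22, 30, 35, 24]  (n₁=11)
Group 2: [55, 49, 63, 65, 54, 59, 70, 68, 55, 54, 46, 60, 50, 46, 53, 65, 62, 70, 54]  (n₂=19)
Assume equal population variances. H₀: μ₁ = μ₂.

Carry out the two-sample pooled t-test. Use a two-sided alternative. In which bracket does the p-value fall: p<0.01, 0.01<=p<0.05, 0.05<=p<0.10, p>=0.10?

x̄₁=30.909, s₁=6.992, n₁=11
x̄₂=57.789, s₂=7.656, n₂=19
s_p² = [10·6.992² + 18·7.656²]/28 = 55.1452
SE = √(s_p²·(1/11+1/19)) = 2.8135
t = (30.909−57.789)/2.8135 = -9.5542
df = 28
p-value (two-sided) = 0.00000
→ bracket: p<0.01

p-value bracket: p<0.01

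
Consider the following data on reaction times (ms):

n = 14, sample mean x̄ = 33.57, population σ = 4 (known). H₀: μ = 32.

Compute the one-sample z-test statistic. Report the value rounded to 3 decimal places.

test statistic = 1.469

SE = σ/√n = 4/√14 = 1.0690
z = (x̄−μ₀)/SE = (33.57−32)/1.0690 = 1.4686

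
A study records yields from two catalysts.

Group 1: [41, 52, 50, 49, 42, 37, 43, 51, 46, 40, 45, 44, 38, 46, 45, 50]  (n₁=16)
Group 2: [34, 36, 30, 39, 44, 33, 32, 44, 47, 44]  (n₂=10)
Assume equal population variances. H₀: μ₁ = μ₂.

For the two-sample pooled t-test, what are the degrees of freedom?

df = n₁ + n₂ − 2 = 16 + 10 − 2 = 24

degrees of freedom = 24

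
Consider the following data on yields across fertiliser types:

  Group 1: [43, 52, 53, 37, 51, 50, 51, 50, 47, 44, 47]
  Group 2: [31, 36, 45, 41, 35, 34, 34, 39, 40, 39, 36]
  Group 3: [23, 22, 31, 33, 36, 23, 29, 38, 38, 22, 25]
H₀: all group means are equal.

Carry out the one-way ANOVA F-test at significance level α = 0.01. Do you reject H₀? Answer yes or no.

reject H₀: yes

Group means [47.73, 37.27, 29.09], grand mean 38.030
SSB = Σnᵢ(x̄ᵢ−x̄)² = 1919.697; SSW = ΣΣ(x−x̄ᵢ)² = 803.273
MSB = 1919.697/2 = 959.8485; MSW = 803.273/30 = 26.7758
F = MSB/MSW = 35.8477
df = (2, 30)
p-value (upper-tail) = 0.00000
At α=0.01: p < α → reject H₀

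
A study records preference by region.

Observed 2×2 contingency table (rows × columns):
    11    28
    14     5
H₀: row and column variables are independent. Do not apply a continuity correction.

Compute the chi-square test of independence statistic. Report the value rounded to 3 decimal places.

test statistic = 10.775

Row totals [39, 19], col totals [25, 33], n=58
χ² = (11−16.81)²/16.81 + (28−22.19)²/22.19 + (14−8.19)²/8.19 + (5−10.81)²/10.81 = 10.7750
df = 1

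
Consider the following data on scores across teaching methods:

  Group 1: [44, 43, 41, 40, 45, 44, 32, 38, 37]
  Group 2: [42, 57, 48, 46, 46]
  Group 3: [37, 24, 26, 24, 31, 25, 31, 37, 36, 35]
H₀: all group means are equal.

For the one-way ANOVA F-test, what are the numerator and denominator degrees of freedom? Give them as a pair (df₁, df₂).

k = 3 groups, N = 24 total
df = (k−1, N−k) = (3−1, 24−3) = (2, 21)

degrees of freedom = [2, 21]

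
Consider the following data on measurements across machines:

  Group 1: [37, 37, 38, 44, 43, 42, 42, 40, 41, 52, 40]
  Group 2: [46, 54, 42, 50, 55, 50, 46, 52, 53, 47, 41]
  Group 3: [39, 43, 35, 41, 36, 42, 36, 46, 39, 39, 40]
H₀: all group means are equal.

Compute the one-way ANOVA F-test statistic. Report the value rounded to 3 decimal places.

Group means [41.45, 48.73, 39.64], grand mean 43.273
SSB = Σnᵢ(x̄ᵢ−x̄)² = 509.091; SSW = ΣΣ(x−x̄ᵢ)² = 507.455
MSB = 509.091/2 = 254.5455; MSW = 507.455/30 = 16.9152
F = MSB/MSW = 15.0484
df = (2, 30)

test statistic = 15.048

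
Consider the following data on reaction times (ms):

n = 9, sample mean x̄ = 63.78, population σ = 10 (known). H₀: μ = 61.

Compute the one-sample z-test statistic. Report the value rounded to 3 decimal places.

test statistic = 0.834

SE = σ/√n = 10/√9 = 3.3333
z = (x̄−μ₀)/SE = (63.78−61)/3.3333 = 0.8340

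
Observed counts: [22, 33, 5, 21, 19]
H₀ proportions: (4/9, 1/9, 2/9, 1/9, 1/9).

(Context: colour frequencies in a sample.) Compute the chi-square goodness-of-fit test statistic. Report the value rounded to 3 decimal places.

test statistic = 82.205

n = 100; E_i = n·p_i = [44.44, 11.11, 22.22, 11.11, 11.11]
χ² = (22−44.44)²/44.44 + (33−11.11)²/11.11 + (5−22.22)²/22.22 + (21−11.11)²/11.11 + (19−11.11)²/11.11 = 82.2050
df = 4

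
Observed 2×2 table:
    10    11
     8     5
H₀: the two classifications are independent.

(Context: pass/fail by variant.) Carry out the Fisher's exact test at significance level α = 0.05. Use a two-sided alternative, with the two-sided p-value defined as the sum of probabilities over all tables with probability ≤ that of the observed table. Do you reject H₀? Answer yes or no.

reject H₀: no

Margins: r₁=21, r₂=13, c₁=18, c₂=16, n=34
p_obs = C(21,10)·C(13,8)/C(34,18); sum pmf over tables with pmf ≤ p_obs
p-value (two-sided) = 0.49652
At α=0.05: p ≥ α → fail to reject H₀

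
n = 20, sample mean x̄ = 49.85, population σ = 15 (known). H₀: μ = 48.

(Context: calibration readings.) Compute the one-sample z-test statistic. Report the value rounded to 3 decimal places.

SE = σ/√n = 15/√20 = 3.3541
z = (x̄−μ₀)/SE = (49.85−48)/3.3541 = 0.5516

test statistic = 0.552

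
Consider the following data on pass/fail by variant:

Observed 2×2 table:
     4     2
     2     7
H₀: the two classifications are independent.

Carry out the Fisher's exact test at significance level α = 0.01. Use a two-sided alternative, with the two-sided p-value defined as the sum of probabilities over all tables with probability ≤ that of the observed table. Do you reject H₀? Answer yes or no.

Margins: r₁=6, r₂=9, c₁=6, c₂=9, n=15
p_obs = C(6,4)·C(9,2)/C(15,6); sum pmf over tables with pmf ≤ p_obs
p-value (two-sided) = 0.13566
At α=0.01: p ≥ α → fail to reject H₀

reject H₀: no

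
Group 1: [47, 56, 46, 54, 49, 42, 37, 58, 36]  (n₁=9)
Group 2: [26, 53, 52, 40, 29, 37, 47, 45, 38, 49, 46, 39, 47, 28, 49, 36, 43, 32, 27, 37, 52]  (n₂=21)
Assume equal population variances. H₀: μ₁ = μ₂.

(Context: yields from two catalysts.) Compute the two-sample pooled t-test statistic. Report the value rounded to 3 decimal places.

test statistic = 1.968

x̄₁=47.222, s₁=7.918, n₁=9
x̄₂=40.571, s₂=8.698, n₂=21
s_p² = [8·7.918² + 20·8.698²]/28 = 71.9535
SE = √(s_p²·(1/9+1/21)) = 3.3795
t = (47.222−40.571)/3.3795 = 1.9680
df = 28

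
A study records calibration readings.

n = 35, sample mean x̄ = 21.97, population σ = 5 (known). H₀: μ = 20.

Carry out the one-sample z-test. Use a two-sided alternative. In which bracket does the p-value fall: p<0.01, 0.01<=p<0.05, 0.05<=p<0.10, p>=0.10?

SE = σ/√n = 5/√35 = 0.8452
z = (x̄−μ₀)/SE = (21.97−20)/0.8452 = 2.3309
p-value (two-sided) = 0.01976
→ bracket: 0.01<=p<0.05

p-value bracket: 0.01<=p<0.05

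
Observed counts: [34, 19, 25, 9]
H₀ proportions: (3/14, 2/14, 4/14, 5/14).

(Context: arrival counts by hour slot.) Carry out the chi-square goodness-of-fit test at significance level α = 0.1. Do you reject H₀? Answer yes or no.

reject H₀: yes

n = 87; E_i = n·p_i = [18.64, 12.43, 24.86, 31.07]
χ² = (34−18.64)²/18.64 + (19−12.43)²/12.43 + (25−24.86)²/24.86 + (9−31.07)²/31.07 = 31.8042
df = 3
p-value (upper-tail) = 0.00000
At α=0.1: p < α → reject H₀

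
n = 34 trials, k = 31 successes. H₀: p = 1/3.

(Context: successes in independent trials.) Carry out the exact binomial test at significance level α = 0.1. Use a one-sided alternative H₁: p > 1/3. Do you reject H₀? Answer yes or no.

Exact binomial: n=34, k=31, p₀=1/3=0.3333
P(X≥31) from Σ C(n,i)·p₀^i·(1−p₀)^(n−i)
p-value (one-sided, H₁ greater) = 0.00000
At α=0.1: p < α → reject H₀

reject H₀: yes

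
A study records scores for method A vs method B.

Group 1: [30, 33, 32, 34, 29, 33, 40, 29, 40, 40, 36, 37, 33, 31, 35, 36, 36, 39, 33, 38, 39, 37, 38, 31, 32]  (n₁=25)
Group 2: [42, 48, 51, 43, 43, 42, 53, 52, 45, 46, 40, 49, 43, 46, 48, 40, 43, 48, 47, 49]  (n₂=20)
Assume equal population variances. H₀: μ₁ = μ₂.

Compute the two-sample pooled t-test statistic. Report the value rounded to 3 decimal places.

x̄₁=34.840, s₁=3.532, n₁=25
x̄₂=45.900, s₂=3.851, n₂=20
s_p² = [24·3.532² + 19·3.851²]/43 = 13.5153
SE = √(s_p²·(1/25+1/20)) = 1.1029
t = (34.840−45.900)/1.1029 = -10.0281
df = 43

test statistic = -10.028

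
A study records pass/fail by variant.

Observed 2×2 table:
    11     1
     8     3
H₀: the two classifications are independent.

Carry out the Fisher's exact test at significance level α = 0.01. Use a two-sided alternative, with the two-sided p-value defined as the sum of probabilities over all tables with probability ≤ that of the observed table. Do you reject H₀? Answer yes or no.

Margins: r₁=12, r₂=11, c₁=19, c₂=4, n=23
p_obs = C(12,11)·C(11,8)/C(23,19); sum pmf over tables with pmf ≤ p_obs
p-value (two-sided) = 0.31677
At α=0.01: p ≥ α → fail to reject H₀

reject H₀: no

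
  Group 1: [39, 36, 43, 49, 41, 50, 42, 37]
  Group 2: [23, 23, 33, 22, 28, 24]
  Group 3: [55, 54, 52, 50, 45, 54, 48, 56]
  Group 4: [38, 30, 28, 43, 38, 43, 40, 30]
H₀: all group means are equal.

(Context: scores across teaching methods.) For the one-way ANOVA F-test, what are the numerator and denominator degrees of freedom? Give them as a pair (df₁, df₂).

degrees of freedom = [3, 26]

k = 4 groups, N = 30 total
df = (k−1, N−k) = (4−1, 30−4) = (3, 26)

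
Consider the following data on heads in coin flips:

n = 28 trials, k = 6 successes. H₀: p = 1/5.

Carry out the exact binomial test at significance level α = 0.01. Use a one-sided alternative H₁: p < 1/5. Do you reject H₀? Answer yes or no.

Exact binomial: n=28, k=6, p₀=1/5=0.2000
P(X≤6) from Σ C(n,i)·p₀^i·(1−p₀)^(n−i)
p-value (one-sided, H₁ less) = 0.67844
At α=0.01: p ≥ α → fail to reject H₀

reject H₀: no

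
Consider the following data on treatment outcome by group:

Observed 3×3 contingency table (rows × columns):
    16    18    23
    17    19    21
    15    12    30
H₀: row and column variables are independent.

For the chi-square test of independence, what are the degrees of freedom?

degrees of freedom = 4

df = (r−1)(c−1) = (3−1)·(3−1) = 4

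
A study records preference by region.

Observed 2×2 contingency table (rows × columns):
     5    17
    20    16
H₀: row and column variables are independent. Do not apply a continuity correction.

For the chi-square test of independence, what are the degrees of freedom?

df = (r−1)(c−1) = (2−1)·(2−1) = 1

degrees of freedom = 1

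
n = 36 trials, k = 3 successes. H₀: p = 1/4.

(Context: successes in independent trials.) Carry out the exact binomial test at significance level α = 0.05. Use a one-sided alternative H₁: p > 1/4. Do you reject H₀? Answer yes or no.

Exact binomial: n=36, k=3, p₀=1/4=0.2500
P(X≥3) from Σ C(n,i)·p₀^i·(1−p₀)^(n−i)
p-value (one-sided, H₁ greater) = 0.99736
At α=0.05: p ≥ α → fail to reject H₀

reject H₀: no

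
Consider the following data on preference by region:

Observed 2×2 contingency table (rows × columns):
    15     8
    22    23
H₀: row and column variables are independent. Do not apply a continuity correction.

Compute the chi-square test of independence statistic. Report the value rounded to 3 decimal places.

Row totals [23, 45], col totals [37, 31], n=68
χ² = (15−12.51)²/12.51 + (8−10.49)²/10.49 + (22−24.49)²/24.49 + (23−20.51)²/20.51 = 1.6360
df = 1

test statistic = 1.636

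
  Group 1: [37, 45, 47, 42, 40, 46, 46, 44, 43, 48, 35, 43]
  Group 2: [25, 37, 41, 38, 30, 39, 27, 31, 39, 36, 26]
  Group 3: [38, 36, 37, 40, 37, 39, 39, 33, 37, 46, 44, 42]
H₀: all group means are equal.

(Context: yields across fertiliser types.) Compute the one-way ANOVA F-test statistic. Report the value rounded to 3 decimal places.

test statistic = 12.475

Group means [43.00, 33.55, 39.00], grand mean 38.657
SSB = Σnᵢ(x̄ᵢ−x̄)² = 515.158; SSW = ΣΣ(x−x̄ᵢ)² = 660.727
MSB = 515.158/2 = 257.5792; MSW = 660.727/32 = 20.6477
F = MSB/MSW = 12.4749
df = (2, 32)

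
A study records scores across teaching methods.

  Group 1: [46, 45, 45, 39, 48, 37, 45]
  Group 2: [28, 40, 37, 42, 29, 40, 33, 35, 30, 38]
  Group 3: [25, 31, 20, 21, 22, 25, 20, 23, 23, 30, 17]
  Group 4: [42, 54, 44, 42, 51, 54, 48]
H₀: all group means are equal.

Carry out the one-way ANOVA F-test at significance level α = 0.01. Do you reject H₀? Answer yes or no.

Group means [43.57, 35.20, 23.36, 47.86], grand mean 35.686
SSB = Σnᵢ(x̄ᵢ−x̄)² = 3144.826; SSW = ΣΣ(x−x̄ᵢ)² = 668.717
MSB = 3144.826/3 = 1048.2753; MSW = 668.717/31 = 21.5715
F = MSB/MSW = 48.5954
df = (3, 31)
p-value (upper-tail) = 0.00000
At α=0.01: p < α → reject H₀

reject H₀: yes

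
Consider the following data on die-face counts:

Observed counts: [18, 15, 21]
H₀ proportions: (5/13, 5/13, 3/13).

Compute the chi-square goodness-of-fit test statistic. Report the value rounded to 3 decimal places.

n = 54; E_i = n·p_i = [20.77, 20.77, 12.46]
χ² = (18−20.77)²/20.77 + (15−20.77)²/20.77 + (21−12.46)²/12.46 = 7.8222
df = 2

test statistic = 7.822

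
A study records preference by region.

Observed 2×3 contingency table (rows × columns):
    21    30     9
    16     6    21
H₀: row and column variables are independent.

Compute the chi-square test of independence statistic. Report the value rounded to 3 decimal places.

test statistic = 19.193

Row totals [60, 43], col totals [37, 36, 30], n=103
χ² = (21−21.55)²/21.55 + (30−20.97)²/20.97 + (9−17.48)²/17.48 + (16−15.45)²/15.45 + (6−15.03)²/15.03 + (21−12.52)²/12.52 = 19.1927
df = 2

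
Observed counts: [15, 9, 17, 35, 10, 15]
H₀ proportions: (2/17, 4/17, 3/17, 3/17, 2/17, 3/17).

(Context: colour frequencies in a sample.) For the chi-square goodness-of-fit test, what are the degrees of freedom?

degrees of freedom = 5

df = k − 1 = 6 − 1 = 5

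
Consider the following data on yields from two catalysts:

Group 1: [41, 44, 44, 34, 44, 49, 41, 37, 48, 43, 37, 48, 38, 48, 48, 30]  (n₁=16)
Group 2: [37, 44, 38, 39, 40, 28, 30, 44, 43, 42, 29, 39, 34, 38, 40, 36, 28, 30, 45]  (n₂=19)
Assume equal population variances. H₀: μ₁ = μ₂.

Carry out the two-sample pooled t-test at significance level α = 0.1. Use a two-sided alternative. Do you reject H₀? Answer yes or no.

x̄₁=42.125, s₁=5.667, n₁=16
x̄₂=37.053, s₂=5.701, n₂=19
s_p² = [15·5.667² + 18·5.701²]/33 = 32.3242
SE = √(s_p²·(1/16+1/19)) = 1.9291
t = (42.125−37.053)/1.9291 = 2.6294
df = 33
p-value (two-sided) = 0.01289
At α=0.1: p < α → reject H₀

reject H₀: yes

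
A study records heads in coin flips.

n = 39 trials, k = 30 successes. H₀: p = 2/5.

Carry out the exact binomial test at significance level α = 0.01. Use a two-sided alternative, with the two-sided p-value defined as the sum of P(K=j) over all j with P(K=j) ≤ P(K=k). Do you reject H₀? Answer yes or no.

Exact binomial: n=39, k=30, p₀=2/5=0.4000
P(X=j) = C(n,j)·p₀^j·(1−p₀)^(n−j); p = Σ P(X=j) over j with P(X=j) ≤ P(X=30)
p-value (two-sided) = 0.00000
At α=0.01: p < α → reject H₀

reject H₀: yes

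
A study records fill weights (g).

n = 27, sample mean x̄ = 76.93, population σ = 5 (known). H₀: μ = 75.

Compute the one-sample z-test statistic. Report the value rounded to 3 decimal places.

SE = σ/√n = 5/√27 = 0.9623
z = (x̄−μ₀)/SE = (76.93−75)/0.9623 = 2.0057

test statistic = 2.006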